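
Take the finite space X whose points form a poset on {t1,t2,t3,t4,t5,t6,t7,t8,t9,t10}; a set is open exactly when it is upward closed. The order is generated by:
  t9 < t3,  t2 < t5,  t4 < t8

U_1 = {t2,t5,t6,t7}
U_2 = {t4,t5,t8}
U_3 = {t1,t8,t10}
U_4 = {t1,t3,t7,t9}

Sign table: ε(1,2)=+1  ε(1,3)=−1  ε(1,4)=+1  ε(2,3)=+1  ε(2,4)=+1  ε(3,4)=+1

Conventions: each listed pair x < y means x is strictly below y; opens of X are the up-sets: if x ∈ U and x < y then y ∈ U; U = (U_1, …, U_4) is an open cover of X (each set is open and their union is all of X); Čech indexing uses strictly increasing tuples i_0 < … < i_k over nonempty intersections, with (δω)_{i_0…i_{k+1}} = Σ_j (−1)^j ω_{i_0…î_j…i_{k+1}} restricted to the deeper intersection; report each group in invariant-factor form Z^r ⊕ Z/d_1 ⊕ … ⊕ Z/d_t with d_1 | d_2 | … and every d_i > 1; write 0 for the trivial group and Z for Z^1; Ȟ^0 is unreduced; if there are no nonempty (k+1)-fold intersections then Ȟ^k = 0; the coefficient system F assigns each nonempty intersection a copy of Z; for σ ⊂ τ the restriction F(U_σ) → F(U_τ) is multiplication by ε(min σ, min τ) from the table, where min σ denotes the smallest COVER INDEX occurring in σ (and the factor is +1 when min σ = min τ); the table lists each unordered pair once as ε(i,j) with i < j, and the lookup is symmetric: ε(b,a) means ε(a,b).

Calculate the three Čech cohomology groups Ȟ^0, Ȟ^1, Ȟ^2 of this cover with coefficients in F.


Ȟ^0(U;F) ≅ Z; Ȟ^1(U;F) ≅ Z; Ȟ^2(U;F) ≅ 0

intersection data:
  U12={t5} U14={t7} U23={t8} U34={t1}
C dims 4,4; δ0: rk 3, SNF 1^3
Ȟ^0 = (4 − 3) − 0 = 1, so Ȟ^0 ≅ Z
Ȟ^1 = (4 − 0) − 3 = 1, so Ȟ^1 ≅ Z
Ȟ^2 = (0 − 0) − 0 = 0, so Ȟ^2 ≅ 0


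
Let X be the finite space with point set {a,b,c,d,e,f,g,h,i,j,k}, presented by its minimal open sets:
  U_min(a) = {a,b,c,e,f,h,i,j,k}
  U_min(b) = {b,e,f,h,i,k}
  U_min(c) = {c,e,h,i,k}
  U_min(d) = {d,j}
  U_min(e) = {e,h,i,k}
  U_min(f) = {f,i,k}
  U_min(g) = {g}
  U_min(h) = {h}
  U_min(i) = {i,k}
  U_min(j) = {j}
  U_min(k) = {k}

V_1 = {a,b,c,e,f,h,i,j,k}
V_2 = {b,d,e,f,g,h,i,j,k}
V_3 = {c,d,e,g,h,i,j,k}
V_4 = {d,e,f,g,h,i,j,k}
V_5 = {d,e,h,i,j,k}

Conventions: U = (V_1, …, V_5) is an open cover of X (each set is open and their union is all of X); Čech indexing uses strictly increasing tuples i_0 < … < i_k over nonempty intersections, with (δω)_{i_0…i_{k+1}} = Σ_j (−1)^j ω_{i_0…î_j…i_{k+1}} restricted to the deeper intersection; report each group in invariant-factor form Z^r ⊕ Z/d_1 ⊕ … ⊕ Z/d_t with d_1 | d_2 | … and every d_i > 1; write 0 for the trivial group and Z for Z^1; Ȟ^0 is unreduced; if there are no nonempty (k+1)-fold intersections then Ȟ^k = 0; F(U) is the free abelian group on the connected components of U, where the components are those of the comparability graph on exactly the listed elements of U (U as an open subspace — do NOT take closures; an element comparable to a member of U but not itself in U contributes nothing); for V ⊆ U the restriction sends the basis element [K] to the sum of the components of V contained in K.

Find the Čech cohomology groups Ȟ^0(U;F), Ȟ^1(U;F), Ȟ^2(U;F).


intersection data:
  V12={b,e,f,h,i,j,k} V13={c,e,h,i,j,k} V14={e,f,h,i,j,k} V15={e,h,i,j,k} V23={d,e,g,h,i,j,k} V24={d,e,f,g,h,i,j,k} V25={d,e,h,i,j,k} V34={d,e,g,h,i,j,k} V35={d,e,h,i,j,k} V45={d,e,h,i,j,k}
  V123={e,h,i,j,k} V124={e,f,h,i,j,k} V125={e,h,i,j,k} V134={e,h,i,j,k} V135={e,h,i,j,k} V145={e,h,i,j,k} V234={d,e,g,h,i,j,k} V235={d,e,h,i,j,k} V245={d,e,h,i,j,k} V345={d,e,h,i,j,k}
  V1234={e,h,i,j,k} V1235={e,h,i,j,k} V1245={e,h,i,j,k} V1345={e,h,i,j,k} V2345={d,e,h,i,j,k}
  V12345={e,h,i,j,k}
components per intersection:
  V1: {a,b,c,e,f,h,i,j,k}
  V2: {b,e,f,h,i,k} {d,j} {g}
  V3: {c,e,h,i,k} {d,j} {g}
  V4: {d,j} {e,f,h,i,k} {g}
  V5: {d,j} {e,h,i,k}
  V12: {b,e,f,h,i,k} {j}
  V13: {c,e,h,i,k} {j}
  V14: {e,f,h,i,k} {j}
  V15: {e,h,i,k} {j}
  V23: {d,j} {e,h,i,k} {g}
  V24: {d,j} {e,f,h,i,k} {g}
  V25: {d,j} {e,h,i,k}
  V34: {d,j} {e,h,i,k} {g}
  V35: {d,j} {e,h,i,k}
  V45: {d,j} {e,h,i,k}
  V123: {e,h,i,k} {j}
  V124: {e,f,h,i,k} {j}
  V125: {e,h,i,k} {j}
  V134: {e,h,i,k} {j}
  V135: {e,h,i,k} {j}
  V145: {e,h,i,k} {j}
  V234: {d,j} {e,h,i,k} {g}
  V235: {d,j} {e,h,i,k}
  V245: {d,j} {e,h,i,k}
  V345: {d,j} {e,h,i,k}
  V1234: {e,h,i,k} {j}
  V1235: {e,h,i,k} {j}
  V1245: {e,h,i,k} {j}
  V1345: {e,h,i,k} {j}
  V2345: {d,j} {e,h,i,k}
  V12345: {e,h,i,k} {j}
C dims 12,23,21,10; δ0: rk 10, SNF 1^10; δ1: rk 13, SNF 1^13; δ2: rk 8, SNF 1^8
Ȟ^0 = (12 − 10) − 0 = 2, so Ȟ^0 ≅ Z^2
Ȟ^1 = (23 − 13) − 10 = 0, so Ȟ^1 ≅ 0
Ȟ^2 = (21 − 8) − 13 = 0, so Ȟ^2 ≅ 0

Ȟ^0 ≅ Z^2, Ȟ^1 ≅ 0, Ȟ^2 ≅ 0


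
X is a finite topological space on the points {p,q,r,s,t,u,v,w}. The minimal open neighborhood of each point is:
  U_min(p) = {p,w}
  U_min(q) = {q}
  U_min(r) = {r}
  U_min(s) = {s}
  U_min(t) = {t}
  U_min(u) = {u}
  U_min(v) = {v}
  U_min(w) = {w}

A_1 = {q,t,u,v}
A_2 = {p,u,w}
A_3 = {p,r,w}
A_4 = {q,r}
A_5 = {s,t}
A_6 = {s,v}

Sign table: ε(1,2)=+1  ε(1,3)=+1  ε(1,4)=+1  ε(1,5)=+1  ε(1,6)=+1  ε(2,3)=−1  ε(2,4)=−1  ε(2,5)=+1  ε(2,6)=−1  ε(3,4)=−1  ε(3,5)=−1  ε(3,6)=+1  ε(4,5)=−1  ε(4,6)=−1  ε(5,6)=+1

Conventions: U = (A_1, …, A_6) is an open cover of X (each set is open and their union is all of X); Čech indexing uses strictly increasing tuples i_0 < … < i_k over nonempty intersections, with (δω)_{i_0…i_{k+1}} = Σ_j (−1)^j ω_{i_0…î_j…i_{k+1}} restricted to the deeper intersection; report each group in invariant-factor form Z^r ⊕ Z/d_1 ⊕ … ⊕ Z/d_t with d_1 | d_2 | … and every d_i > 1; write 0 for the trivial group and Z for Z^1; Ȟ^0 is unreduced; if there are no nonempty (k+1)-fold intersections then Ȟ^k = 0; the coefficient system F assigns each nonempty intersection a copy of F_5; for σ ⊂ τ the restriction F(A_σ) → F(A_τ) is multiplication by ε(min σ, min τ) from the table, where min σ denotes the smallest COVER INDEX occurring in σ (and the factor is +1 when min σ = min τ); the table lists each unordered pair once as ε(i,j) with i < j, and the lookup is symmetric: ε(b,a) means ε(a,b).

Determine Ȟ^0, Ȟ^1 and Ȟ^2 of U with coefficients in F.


intersection data:
  A12={u} A14={q} A15={t} A16={v} A23={p,w} A34={r} A56={s}
C dims 6,7; δ0: rk_F5 5
Ȟ^0 = (6 − 5) − 0 = 1, so Ȟ^0 ≅ Z/5
Ȟ^1 = (7 − 0) − 5 = 2, so Ȟ^1 ≅ Z/5 ⊕ Z/5
Ȟ^2 = (0 − 0) − 0 = 0, so Ȟ^2 ≅ 0

Ȟ^0 ≅ Z/5, Ȟ^1 ≅ Z/5 ⊕ Z/5, Ȟ^2 ≅ 0


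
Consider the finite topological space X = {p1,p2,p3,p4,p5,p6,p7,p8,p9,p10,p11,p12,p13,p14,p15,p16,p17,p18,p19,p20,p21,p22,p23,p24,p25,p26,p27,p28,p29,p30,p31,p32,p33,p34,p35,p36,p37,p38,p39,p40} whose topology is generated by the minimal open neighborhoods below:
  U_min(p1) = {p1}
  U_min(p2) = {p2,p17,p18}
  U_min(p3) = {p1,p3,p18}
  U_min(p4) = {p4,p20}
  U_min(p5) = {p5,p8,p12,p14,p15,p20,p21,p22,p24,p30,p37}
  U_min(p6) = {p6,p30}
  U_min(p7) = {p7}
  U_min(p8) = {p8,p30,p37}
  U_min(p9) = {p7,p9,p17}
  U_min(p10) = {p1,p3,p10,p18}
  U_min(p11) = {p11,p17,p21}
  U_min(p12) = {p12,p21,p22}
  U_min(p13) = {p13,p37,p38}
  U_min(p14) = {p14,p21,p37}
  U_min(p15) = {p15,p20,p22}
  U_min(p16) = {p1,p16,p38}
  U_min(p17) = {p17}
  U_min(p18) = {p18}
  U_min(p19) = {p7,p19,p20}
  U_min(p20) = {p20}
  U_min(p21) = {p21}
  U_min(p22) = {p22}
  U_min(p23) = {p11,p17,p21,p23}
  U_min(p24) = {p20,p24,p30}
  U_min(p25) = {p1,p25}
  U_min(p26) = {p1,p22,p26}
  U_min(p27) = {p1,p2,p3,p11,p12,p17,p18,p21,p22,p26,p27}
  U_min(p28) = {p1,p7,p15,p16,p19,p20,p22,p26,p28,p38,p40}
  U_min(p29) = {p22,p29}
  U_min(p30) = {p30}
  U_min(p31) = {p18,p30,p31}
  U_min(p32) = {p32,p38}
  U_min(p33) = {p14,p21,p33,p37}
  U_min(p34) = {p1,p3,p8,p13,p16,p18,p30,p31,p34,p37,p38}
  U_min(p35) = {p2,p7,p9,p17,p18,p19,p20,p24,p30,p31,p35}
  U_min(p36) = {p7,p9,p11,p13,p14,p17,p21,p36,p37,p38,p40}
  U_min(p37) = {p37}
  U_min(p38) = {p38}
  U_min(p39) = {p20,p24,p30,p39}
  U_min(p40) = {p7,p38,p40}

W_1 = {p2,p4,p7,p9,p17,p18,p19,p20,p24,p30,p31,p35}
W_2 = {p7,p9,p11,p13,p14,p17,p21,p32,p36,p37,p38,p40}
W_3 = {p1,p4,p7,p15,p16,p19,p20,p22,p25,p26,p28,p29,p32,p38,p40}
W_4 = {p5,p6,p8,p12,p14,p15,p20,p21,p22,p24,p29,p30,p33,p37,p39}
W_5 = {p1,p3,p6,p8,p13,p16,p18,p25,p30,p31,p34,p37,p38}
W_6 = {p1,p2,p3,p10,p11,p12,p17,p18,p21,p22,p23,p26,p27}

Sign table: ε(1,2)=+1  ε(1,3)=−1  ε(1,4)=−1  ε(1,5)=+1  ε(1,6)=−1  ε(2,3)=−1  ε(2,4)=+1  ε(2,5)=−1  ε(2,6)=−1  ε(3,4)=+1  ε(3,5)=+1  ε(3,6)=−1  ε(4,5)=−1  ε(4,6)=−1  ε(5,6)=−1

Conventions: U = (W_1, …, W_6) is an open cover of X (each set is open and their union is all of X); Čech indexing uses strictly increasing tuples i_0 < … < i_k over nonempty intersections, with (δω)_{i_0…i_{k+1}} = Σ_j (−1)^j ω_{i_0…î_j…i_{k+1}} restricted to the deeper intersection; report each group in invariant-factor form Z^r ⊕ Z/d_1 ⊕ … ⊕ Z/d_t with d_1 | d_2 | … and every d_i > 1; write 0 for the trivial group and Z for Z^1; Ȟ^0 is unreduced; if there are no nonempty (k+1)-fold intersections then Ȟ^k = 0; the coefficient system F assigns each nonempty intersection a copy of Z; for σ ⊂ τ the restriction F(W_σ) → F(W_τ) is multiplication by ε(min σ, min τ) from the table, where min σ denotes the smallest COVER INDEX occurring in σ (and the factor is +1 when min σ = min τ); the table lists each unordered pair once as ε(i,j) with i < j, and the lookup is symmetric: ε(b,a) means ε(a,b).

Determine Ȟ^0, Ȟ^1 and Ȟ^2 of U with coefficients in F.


cover nerve:
  W12={p7,p9,p17} W13={p4,p7,p19,p20} W14={p20,p24,p30} W15={p18,p30,p31} W16={p2,p17,p18} W23={p7,p32,p38,p40} W24={p14,p21,p37} W25={p13,p37,p38} W26={p11,p17,p21} W34={p15,p20,p22,p29} W35={p1,p16,p25,p38} W36={p1,p22,p26} W45={p6,p8,p30,p37} W46={p12,p21,p22} W56={p1,p3,p18}
  W123={p7} W126={p17} W134={p20} W145={p30} W156={p18} W235={p38} W245={p37} W246={p21} W346={p22} W356={p1}
C dims 6,15,10; δ0: rk 6, SNF 1^5·2; δ1: rk 9, SNF 1^9
Ȟ^0: (6−6)−0=0 ⇒ 0
Ȟ^1: (15−9)−6=0 plus torsion [2] ⇒ Z/2
Ȟ^2: (10−0)−9=1 ⇒ Z

Ȟ^0(U;F) ≅ 0, Ȟ^1(U;F) ≅ Z/2 and Ȟ^2(U;F) ≅ Z


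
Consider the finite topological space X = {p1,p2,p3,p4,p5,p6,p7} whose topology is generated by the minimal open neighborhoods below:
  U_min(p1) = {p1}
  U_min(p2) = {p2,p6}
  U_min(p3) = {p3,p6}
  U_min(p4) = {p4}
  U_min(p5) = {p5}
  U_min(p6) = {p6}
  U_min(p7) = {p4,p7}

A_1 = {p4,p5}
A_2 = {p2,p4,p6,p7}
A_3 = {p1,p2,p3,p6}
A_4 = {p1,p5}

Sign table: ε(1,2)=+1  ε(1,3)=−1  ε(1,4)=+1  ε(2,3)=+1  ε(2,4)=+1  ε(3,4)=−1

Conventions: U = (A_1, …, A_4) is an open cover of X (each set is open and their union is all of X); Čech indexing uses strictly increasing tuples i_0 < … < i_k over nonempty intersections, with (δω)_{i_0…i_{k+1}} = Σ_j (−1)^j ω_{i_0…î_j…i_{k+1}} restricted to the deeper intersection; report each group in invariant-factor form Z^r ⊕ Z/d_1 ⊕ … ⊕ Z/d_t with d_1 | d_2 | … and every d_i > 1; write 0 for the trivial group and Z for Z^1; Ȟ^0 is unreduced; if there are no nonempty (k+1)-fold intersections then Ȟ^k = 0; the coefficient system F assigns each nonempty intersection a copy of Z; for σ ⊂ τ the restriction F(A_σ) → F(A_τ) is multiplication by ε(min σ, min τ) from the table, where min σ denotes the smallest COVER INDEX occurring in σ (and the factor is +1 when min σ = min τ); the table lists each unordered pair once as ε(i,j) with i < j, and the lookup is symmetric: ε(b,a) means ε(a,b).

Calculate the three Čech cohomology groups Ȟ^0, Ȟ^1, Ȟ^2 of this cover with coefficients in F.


Ȟ^0 ≅ 0, Ȟ^1 ≅ Z/2, Ȟ^2 ≅ 0

cover nerve:
  A12={p4} A14={p5} A23={p2,p6} A34={p1}
C dims 4,4; δ0: rk 4, SNF 1^3·2
Ȟ^0: (4−4)−0=0 ⇒ 0
Ȟ^1: (4−0)−4=0 plus torsion [2] ⇒ Z/2
Ȟ^2: (0−0)−0=0 ⇒ 0


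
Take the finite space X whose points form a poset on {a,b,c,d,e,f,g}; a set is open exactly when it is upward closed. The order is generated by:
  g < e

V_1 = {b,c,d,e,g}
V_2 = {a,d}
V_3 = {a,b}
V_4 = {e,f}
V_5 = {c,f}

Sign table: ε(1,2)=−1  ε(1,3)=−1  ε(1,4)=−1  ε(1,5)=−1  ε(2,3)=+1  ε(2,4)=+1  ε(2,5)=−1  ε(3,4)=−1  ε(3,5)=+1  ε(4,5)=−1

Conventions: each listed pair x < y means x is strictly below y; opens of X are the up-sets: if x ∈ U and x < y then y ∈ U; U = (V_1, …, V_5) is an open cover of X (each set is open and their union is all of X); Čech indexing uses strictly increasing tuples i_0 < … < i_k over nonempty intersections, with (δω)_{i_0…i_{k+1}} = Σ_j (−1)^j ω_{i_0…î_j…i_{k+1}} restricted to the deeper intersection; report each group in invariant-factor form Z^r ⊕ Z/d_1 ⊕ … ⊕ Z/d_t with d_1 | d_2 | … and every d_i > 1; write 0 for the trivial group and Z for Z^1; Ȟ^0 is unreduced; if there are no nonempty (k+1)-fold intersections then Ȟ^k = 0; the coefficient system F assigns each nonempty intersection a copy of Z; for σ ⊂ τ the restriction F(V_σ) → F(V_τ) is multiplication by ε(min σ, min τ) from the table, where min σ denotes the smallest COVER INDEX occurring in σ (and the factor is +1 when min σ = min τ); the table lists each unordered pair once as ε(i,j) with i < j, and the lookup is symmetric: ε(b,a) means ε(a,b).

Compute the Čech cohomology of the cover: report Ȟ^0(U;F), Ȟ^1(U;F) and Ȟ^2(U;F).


cover nerve:
  V12={d} V13={b} V14={e} V15={c} V23={a} V45={f}
C dims 5,6; δ0: rk 5, SNF 1^4·2
Ȟ^0: (5−5)−0=0 ⇒ 0
Ȟ^1: (6−0)−5=1 plus torsion [2] ⇒ Z ⊕ Z/2
Ȟ^2: (0−0)−0=0 ⇒ 0

Ȟ^0(U;F) ≅ 0, Ȟ^1(U;F) ≅ Z ⊕ Z/2 and Ȟ^2(U;F) ≅ 0


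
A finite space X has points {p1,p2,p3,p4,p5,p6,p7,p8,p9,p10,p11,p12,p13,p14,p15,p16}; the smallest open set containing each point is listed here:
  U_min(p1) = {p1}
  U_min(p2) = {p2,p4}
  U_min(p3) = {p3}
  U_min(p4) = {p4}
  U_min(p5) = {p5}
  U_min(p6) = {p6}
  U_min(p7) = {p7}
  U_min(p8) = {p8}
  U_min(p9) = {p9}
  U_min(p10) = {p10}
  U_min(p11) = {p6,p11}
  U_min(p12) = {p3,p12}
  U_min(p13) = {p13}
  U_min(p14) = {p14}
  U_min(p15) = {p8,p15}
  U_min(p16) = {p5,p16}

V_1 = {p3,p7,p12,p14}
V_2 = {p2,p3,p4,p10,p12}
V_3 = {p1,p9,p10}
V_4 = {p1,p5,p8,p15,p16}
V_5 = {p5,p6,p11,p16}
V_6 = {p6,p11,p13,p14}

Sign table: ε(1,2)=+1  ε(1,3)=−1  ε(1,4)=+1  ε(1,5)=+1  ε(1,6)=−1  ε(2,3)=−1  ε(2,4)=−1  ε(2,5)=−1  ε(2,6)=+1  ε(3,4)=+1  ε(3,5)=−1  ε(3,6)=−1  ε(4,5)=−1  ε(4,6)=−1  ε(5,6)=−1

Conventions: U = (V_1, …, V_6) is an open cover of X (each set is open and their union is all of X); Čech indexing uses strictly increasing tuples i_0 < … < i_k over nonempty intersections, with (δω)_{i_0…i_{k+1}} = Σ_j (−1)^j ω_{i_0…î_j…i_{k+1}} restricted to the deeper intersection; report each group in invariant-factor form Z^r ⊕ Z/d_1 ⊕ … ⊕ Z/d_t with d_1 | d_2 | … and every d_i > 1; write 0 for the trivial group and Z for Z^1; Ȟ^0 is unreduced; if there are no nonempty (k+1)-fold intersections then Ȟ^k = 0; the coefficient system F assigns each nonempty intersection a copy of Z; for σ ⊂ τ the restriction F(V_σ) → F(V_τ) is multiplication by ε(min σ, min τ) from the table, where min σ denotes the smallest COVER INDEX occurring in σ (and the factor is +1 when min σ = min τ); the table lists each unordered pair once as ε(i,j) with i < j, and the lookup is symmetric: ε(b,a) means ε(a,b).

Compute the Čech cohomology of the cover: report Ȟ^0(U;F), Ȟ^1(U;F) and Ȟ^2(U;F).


nonempty intersections:
  V12={p3,p12} V16={p14} V23={p10} V34={p1} V45={p5,p16} V56={p6,p11}
C dims 6,6; δ0: rk 5, SNF 1^5
Ȟ^0: (6−5)−0=1 ⇒ Z
Ȟ^1: (6−0)−5=1 ⇒ Z
Ȟ^2: (0−0)−0=0 ⇒ 0

Ȟ^0 = Z, Ȟ^1 = Z, Ȟ^2 = 0


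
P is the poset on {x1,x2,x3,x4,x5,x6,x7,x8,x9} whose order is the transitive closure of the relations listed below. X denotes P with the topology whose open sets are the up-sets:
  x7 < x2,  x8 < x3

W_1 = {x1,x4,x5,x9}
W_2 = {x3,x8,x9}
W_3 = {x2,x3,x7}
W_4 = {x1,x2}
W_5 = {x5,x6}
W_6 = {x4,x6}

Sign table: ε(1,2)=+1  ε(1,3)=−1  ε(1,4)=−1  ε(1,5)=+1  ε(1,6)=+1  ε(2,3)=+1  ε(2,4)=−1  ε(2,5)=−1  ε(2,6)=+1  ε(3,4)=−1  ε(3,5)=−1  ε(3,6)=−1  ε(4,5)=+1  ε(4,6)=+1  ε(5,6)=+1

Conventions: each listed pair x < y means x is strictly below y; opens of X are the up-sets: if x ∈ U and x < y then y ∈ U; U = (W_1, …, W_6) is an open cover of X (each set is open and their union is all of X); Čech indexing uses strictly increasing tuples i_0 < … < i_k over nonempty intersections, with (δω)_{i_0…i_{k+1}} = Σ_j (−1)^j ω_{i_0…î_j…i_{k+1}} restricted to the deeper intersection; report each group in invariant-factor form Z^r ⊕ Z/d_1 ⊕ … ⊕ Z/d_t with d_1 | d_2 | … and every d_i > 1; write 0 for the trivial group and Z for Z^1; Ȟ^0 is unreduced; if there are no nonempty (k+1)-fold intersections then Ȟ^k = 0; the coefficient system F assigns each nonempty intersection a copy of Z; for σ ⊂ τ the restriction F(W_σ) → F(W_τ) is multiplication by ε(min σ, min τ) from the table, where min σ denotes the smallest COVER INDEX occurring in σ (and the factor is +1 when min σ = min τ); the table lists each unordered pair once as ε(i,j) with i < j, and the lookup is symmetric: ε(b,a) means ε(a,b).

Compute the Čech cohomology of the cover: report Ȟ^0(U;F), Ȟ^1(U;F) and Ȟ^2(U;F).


Ȟ^0 = Z, Ȟ^1 = Z^2, Ȟ^2 = 0

nerve simplices:
  W12={x9} W14={x1} W15={x5} W16={x4} W23={x3} W34={x2} W56={x6}
C dims 6,7; δ0: rk 5, SNF 1^5
degree 0: 6−5−0 = 1 → Ȟ^0 ≅ Z
degree 1: 7−0−5 = 2 → Ȟ^1 ≅ Z^2
degree 2: 0−0−0 = 0 → Ȟ^2 ≅ 0


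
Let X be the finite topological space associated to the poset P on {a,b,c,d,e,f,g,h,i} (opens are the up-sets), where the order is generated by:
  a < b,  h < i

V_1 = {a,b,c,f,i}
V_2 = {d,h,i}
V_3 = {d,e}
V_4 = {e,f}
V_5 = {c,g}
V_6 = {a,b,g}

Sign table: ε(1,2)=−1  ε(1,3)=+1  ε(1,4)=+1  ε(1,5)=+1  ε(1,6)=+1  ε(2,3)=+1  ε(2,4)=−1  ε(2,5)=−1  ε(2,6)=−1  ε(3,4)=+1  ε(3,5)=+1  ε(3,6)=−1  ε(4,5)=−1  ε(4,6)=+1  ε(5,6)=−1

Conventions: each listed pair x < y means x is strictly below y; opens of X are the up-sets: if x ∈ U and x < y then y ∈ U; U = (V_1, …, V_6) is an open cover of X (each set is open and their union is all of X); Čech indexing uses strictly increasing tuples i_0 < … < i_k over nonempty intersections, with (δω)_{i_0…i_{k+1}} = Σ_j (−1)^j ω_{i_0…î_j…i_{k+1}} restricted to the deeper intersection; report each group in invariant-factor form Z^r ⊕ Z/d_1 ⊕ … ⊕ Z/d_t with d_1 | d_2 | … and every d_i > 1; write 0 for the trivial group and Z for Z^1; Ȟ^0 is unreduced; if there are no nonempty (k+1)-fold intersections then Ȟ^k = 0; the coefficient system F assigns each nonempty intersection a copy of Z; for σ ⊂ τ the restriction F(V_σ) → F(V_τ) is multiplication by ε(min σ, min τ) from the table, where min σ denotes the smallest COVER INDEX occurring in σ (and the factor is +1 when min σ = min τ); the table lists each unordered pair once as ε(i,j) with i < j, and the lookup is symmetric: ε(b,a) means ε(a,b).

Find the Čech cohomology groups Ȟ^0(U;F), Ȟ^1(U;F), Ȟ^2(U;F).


Ȟ^0(U;F) ≅ 0,  Ȟ^1(U;F) ≅ Z ⊕ Z/2,  Ȟ^2(U;F) ≅ 0

cover nerve:
  V12={i} V14={f} V15={c} V16={a,b} V23={d} V34={e} V56={g}
C dims 6,7; δ0: rk 6, SNF 1^5·2
Ȟ^0: (6−6)−0=0 ⇒ 0
Ȟ^1: (7−0)−6=1 plus torsion [2] ⇒ Z ⊕ Z/2
Ȟ^2: (0−0)−0=0 ⇒ 0


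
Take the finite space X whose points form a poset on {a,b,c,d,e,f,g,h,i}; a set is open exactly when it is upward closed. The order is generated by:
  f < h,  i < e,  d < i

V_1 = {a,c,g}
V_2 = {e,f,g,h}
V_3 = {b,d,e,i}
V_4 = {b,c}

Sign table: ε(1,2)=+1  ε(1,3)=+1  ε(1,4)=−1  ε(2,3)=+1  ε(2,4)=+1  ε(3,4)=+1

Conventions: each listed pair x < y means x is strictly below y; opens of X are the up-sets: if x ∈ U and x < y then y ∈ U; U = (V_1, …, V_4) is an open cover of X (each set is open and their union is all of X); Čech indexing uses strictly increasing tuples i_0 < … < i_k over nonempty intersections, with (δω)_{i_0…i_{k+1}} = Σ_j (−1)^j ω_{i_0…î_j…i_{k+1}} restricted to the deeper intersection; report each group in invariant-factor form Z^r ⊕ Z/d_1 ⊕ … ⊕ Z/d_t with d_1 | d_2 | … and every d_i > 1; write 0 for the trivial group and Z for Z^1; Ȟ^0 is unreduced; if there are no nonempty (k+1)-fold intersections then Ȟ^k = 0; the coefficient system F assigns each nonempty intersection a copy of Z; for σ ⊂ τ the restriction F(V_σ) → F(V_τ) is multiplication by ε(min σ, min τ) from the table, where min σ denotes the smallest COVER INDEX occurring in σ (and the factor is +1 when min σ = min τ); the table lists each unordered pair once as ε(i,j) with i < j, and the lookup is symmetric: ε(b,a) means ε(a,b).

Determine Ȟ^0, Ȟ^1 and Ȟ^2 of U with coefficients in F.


nerve of the cover:
  V12={g} V14={c} V23={e} V34={b}
C dims 4,4; δ0: rk 4, SNF 1^3·2
Ȟ^0 = (4 − 4) − 0 = 0, so Ȟ^0 ≅ 0
Ȟ^1 = (4 − 0) − 4 = 0 plus torsion [2], so Ȟ^1 ≅ Z/2
Ȟ^2 = (0 − 0) − 0 = 0, so Ȟ^2 ≅ 0

Ȟ^0 ≅ 0, Ȟ^1 ≅ Z/2 and Ȟ^2 ≅ 0


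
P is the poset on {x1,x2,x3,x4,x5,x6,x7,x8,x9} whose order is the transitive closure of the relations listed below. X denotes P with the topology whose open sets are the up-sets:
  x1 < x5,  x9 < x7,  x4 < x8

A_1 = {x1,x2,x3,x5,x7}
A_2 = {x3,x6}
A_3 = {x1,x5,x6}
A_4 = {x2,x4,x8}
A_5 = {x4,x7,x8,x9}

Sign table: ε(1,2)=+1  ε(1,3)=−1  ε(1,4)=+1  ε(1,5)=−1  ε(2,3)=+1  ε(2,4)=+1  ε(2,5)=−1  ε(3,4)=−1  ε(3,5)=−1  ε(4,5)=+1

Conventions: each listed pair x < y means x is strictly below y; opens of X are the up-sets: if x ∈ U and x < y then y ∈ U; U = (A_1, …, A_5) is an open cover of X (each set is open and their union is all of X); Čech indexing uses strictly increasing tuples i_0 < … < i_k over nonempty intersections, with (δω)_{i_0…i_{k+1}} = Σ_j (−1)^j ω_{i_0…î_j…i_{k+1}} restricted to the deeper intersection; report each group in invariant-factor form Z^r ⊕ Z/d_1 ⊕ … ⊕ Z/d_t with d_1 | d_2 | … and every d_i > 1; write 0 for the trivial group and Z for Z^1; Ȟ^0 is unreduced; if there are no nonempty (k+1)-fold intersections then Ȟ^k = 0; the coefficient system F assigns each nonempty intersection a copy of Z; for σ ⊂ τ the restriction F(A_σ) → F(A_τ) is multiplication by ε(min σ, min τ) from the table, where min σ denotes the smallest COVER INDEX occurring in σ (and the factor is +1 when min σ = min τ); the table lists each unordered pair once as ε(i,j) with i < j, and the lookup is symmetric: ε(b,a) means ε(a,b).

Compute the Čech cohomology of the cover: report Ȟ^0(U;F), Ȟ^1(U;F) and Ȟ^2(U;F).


cover nerve:
  A12={x3} A13={x1,x5} A14={x2} A15={x7} A23={x6} A45={x4,x8}
C dims 5,6; δ0: rk 5, SNF 1^4·2
Ȟ^0: (5−5)−0=0 ⇒ 0
Ȟ^1: (6−0)−5=1 plus torsion [2] ⇒ Z ⊕ Z/2
Ȟ^2: (0−0)−0=0 ⇒ 0

Ȟ^0 ≅ 0,  Ȟ^1 ≅ Z ⊕ Z/2,  Ȟ^2 ≅ 0


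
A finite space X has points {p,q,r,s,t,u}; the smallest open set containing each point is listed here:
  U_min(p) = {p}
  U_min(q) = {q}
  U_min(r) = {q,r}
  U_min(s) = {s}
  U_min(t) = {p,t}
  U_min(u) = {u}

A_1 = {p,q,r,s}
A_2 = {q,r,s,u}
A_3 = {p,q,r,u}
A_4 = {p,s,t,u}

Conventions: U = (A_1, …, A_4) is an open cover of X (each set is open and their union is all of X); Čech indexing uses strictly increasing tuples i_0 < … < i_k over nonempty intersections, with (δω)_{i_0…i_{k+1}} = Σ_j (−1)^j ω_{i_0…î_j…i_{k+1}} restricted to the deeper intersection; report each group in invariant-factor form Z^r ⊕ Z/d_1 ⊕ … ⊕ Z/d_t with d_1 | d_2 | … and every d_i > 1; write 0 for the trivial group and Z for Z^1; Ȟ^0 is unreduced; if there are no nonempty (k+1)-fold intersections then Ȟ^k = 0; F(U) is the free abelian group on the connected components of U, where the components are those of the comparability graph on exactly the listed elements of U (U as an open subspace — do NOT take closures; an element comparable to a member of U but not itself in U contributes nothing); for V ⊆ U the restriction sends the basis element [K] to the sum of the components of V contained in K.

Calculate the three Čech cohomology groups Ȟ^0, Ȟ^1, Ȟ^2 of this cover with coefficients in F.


Ȟ^0 ≅ Z^4, Ȟ^1 ≅ 0 and Ȟ^2 ≅ 0

nerve simplices:
  A12={q,r,s} A13={p,q,r} A14={p,s} A23={q,r,u} A24={s,u} A34={p,u}
  A123={q,r} A124={s} A134={p} A234={u}
components per intersection:
  A1: {p} {q,r} {s}
  A2: {q,r} {s} {u}
  A3: {p} {q,r} {u}
  A4: {p,t} {s} {u}
  A12: {q,r} {s}
  A13: {p} {q,r}
  A14: {p} {s}
  A23: {q,r} {u}
  A24: {s} {u}
  A34: {p} {u}
  A123: {q,r}
  A124: {s}
  A134: {p}
  A234: {u}
C dims 12,12,4; δ0: rk 8, SNF 1^8; δ1: rk 4, SNF 1^4
degree 0: 12−8−0 = 4 → Ȟ^0 ≅ Z^4
degree 1: 12−4−8 = 0 → Ȟ^1 ≅ 0
degree 2: 4−0−4 = 0 → Ȟ^2 ≅ 0


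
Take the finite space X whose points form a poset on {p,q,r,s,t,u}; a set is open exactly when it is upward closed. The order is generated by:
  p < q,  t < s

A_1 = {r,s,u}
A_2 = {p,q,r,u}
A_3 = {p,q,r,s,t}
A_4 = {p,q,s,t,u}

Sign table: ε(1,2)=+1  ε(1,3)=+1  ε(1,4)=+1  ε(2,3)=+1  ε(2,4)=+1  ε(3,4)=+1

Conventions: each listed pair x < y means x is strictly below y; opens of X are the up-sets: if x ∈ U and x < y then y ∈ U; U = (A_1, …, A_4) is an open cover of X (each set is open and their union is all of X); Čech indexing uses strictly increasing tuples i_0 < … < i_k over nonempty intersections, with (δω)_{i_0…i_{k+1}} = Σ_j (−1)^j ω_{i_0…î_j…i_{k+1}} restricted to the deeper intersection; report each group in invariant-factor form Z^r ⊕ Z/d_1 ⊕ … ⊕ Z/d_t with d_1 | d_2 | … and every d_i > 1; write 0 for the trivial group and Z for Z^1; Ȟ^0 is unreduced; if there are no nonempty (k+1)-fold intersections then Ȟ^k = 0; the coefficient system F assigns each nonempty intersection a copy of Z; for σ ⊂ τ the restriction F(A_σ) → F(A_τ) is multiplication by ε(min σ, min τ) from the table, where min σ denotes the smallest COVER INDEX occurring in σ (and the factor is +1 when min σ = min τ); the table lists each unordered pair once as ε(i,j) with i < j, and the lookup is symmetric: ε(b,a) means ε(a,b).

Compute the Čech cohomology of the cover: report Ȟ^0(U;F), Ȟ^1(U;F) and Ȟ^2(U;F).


Ȟ^0 ≅ Z, Ȟ^1 ≅ 0 and Ȟ^2 ≅ Z

nonempty overlaps:
  A12={r,u} A13={r,s} A14={s,u} A23={p,q,r} A24={p,q,u} A34={p,q,s,t}
  A123={r} A124={u} A134={s} A234={p,q}
C dims 4,6,4; δ0: rk 3, SNF 1^3; δ1: rk 3, SNF 1^3
degree 0: 4−3−0 = 1 → Ȟ^0 ≅ Z
degree 1: 6−3−3 = 0 → Ȟ^1 ≅ 0
degree 2: 4−0−3 = 1 → Ȟ^2 ≅ Z


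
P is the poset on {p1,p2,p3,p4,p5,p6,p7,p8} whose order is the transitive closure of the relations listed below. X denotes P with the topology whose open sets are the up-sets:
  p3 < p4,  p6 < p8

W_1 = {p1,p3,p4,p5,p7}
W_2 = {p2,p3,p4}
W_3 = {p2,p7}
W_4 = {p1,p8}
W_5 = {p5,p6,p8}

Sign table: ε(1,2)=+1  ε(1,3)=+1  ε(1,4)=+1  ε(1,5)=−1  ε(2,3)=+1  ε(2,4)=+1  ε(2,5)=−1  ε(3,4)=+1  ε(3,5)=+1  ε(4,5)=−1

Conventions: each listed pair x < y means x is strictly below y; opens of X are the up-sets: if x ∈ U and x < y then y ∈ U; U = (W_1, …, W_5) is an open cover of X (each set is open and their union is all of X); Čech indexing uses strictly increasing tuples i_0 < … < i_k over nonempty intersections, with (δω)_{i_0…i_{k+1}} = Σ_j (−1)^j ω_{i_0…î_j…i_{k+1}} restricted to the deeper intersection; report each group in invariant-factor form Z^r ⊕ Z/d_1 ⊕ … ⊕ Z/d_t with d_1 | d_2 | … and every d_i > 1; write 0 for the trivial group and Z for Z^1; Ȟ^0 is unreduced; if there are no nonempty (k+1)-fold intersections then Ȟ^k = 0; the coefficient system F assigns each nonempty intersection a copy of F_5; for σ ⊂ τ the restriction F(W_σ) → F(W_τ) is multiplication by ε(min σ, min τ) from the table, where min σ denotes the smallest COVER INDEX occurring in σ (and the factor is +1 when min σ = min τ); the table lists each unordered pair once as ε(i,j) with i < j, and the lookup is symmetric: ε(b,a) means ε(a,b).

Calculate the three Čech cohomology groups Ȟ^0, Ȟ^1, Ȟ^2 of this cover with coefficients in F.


Ȟ^0 = Z/5,  Ȟ^1 = Z/5 ⊕ Z/5,  Ȟ^2 = 0

nerve simplices:
  W12={p3,p4} W13={p7} W14={p1} W15={p5} W23={p2} W45={p8}
C dims 5,6; δ0: rk_F5 4
degree 0: 5−4−0 = 1 → Ȟ^0 ≅ Z/5
degree 1: 6−0−4 = 2 → Ȟ^1 ≅ Z/5 ⊕ Z/5
degree 2: 0−0−0 = 0 → Ȟ^2 ≅ 0


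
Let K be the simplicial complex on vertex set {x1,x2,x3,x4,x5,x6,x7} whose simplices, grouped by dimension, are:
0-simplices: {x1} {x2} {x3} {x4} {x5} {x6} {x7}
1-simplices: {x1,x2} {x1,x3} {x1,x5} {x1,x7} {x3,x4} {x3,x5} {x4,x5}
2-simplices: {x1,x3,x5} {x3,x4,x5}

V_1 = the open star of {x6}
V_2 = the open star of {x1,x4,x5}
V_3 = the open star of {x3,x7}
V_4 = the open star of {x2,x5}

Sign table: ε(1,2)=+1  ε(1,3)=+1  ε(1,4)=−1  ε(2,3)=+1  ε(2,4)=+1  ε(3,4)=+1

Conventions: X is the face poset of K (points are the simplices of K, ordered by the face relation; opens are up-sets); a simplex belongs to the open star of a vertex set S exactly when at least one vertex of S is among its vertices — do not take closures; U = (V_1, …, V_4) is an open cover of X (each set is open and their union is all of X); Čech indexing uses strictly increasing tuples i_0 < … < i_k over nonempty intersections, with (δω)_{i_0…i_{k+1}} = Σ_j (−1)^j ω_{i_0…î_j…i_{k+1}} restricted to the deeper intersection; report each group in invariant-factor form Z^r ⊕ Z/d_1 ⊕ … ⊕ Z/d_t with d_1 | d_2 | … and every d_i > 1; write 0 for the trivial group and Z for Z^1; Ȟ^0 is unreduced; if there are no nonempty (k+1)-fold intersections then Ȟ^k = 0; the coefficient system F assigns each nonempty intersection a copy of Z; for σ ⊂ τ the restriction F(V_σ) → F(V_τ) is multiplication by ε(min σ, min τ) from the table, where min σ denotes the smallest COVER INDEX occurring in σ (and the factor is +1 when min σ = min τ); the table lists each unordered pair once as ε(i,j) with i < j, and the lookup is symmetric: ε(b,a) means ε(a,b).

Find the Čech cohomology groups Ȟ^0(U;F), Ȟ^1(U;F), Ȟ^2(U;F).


Ȟ^0 = Z^2, Ȟ^1 = 0 and Ȟ^2 = 0

nonempty intersections:
  V1={{x6}} V2={{x1},{x4},{x5},{x1,x2},{x1,x3},{x1,x5},{x1,x7},{x3,x4},{x3,x5},{x4,x5},{x1,x3,x5},{x3,x4,x5}} V3={{x3},{x7},{x1,x3},{x1,x7},{x3,x4},{x3,x5},{x1,x3,x5},{x3,x4,x5}} V4={{x2},{x5},{x1,x2},{x1,x5},{x3,x5},{x4,x5},{x1,x3,x5},{x3,x4,x5}}
  V23={{x1,x3},{x1,x7},{x3,x4},{x3,x5},{x1,x3,x5},{x3,x4,x5}} V24={{x5},{x1,x2},{x1,x5},{x3,x5},{x4,x5},{x1,x3,x5},{x3,x4,x5}} V34={{x3,x5},{x1,x3,x5},{x3,x4,x5}}
  V234={{x3,x5},{x1,x3,x5},{x3,x4,x5}}
C dims 4,3,1; δ0: rk 2, SNF 1^2; δ1: rk 1, SNF 1^1
Ȟ^0: (4−2)−0=2 ⇒ Z^2
Ȟ^1: (3−1)−2=0 ⇒ 0
Ȟ^2: (1−0)−1=0 ⇒ 0


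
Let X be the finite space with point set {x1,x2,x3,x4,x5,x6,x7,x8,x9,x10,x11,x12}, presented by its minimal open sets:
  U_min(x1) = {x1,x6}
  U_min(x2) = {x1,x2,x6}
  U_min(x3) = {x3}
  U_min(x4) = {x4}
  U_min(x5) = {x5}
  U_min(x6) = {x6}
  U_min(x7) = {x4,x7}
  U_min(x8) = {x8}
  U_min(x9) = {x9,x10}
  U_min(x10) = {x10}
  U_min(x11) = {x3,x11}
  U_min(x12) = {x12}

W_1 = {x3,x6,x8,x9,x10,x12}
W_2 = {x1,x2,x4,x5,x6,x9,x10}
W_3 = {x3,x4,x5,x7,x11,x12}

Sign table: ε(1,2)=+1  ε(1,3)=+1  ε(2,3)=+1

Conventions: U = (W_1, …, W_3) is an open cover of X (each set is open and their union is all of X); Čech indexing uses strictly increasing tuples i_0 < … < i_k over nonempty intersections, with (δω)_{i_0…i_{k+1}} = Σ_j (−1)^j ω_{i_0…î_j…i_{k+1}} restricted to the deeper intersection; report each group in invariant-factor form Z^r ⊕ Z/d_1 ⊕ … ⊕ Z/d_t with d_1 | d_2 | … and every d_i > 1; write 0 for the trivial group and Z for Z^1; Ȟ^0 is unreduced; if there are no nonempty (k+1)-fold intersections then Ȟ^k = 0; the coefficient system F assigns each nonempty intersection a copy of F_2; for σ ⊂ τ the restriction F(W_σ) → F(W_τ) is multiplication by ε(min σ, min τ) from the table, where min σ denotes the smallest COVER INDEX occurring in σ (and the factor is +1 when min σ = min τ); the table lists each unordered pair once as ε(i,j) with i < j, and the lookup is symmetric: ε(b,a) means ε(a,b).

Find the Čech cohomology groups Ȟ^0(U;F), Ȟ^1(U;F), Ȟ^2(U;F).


nerve simplices:
  W12={x6,x9,x10} W13={x3,x12} W23={x4,x5}
C dims 3,3; δ0: rk_F2 2
degree 0: 3−2−0 = 1 → Ȟ^0 ≅ Z/2
degree 1: 3−0−2 = 1 → Ȟ^1 ≅ Z/2
degree 2: 0−0−0 = 0 → Ȟ^2 ≅ 0

Ȟ^0 = Z/2, Ȟ^1 = Z/2, Ȟ^2 = 0


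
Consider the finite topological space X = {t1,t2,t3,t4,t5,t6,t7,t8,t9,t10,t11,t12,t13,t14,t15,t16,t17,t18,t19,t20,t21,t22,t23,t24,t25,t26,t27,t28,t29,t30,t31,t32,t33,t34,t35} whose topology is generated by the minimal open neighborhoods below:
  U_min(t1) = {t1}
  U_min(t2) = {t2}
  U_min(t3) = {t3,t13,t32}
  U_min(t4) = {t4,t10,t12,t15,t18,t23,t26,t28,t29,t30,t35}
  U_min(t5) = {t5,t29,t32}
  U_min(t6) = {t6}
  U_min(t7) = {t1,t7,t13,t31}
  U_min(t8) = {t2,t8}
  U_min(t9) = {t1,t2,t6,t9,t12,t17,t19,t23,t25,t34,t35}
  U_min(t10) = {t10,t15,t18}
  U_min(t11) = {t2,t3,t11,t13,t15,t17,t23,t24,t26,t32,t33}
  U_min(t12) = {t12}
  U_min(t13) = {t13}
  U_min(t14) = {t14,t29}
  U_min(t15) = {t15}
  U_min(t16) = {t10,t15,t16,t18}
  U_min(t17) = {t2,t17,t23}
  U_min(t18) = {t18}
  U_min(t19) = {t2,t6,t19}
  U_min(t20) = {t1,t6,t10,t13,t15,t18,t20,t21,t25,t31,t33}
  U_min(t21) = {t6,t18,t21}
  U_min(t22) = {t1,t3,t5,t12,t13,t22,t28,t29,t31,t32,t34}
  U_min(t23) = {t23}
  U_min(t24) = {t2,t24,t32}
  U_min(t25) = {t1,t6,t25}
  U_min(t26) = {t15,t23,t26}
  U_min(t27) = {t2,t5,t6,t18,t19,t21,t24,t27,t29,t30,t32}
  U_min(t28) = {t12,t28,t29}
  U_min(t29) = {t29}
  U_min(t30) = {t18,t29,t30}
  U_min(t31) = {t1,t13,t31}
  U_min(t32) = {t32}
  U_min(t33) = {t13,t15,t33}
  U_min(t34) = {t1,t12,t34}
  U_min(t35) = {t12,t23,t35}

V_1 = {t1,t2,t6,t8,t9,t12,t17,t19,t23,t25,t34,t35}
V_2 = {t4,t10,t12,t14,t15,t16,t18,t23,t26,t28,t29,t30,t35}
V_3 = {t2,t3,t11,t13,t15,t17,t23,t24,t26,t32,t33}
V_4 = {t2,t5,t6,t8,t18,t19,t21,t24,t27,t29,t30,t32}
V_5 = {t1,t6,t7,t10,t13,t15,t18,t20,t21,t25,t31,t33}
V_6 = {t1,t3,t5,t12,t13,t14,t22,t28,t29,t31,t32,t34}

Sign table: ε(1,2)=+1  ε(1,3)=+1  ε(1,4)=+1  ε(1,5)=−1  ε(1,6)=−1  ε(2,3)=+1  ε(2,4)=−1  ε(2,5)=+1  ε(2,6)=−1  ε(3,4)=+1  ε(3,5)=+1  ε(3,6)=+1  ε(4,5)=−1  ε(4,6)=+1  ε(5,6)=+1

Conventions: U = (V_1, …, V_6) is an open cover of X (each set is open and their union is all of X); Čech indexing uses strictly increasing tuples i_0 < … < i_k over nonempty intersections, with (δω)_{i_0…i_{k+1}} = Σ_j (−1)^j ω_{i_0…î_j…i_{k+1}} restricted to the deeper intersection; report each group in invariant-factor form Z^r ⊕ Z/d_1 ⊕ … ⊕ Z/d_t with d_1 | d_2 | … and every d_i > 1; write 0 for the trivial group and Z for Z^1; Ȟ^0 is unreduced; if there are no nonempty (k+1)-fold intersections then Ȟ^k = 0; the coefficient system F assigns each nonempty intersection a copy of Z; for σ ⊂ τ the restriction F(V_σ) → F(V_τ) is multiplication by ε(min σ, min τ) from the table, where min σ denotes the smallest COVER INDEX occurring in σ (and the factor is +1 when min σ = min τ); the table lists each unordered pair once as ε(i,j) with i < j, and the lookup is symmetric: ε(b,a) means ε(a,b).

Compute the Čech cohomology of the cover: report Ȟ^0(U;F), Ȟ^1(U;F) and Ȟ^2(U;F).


cover nerve:
  V12={t12,t23,t35} V13={t2,t17,t23} V14={t2,t6,t8,t19} V15={t1,t6,t25} V16={t1,t12,t34} V23={t15,t23,t26} V24={t18,t29,t30} V25={t10,t15,t18} V26={t12,t14,t28,t29} V34={t2,t24,t32} V35={t13,t15,t33} V36={t3,t13,t32} V45={t6,t18,t21} V46={t5,t29,t32} V56={t1,t13,t31}
  V123={t23} V126={t12} V134={t2} V145={t6} V156={t1} V235={t15} V245={t18} V246={t29} V346={t32} V356={t13}
C dims 6,15,10; δ0: rk 6, SNF 1^5·2; δ1: rk 9, SNF 1^9
Ȟ^0: (6−6)−0=0 ⇒ 0
Ȟ^1: (15−9)−6=0 plus torsion [2] ⇒ Z/2
Ȟ^2: (10−0)−9=1 ⇒ Z

Ȟ^0 = 0, Ȟ^1 = Z/2 and Ȟ^2 = Z


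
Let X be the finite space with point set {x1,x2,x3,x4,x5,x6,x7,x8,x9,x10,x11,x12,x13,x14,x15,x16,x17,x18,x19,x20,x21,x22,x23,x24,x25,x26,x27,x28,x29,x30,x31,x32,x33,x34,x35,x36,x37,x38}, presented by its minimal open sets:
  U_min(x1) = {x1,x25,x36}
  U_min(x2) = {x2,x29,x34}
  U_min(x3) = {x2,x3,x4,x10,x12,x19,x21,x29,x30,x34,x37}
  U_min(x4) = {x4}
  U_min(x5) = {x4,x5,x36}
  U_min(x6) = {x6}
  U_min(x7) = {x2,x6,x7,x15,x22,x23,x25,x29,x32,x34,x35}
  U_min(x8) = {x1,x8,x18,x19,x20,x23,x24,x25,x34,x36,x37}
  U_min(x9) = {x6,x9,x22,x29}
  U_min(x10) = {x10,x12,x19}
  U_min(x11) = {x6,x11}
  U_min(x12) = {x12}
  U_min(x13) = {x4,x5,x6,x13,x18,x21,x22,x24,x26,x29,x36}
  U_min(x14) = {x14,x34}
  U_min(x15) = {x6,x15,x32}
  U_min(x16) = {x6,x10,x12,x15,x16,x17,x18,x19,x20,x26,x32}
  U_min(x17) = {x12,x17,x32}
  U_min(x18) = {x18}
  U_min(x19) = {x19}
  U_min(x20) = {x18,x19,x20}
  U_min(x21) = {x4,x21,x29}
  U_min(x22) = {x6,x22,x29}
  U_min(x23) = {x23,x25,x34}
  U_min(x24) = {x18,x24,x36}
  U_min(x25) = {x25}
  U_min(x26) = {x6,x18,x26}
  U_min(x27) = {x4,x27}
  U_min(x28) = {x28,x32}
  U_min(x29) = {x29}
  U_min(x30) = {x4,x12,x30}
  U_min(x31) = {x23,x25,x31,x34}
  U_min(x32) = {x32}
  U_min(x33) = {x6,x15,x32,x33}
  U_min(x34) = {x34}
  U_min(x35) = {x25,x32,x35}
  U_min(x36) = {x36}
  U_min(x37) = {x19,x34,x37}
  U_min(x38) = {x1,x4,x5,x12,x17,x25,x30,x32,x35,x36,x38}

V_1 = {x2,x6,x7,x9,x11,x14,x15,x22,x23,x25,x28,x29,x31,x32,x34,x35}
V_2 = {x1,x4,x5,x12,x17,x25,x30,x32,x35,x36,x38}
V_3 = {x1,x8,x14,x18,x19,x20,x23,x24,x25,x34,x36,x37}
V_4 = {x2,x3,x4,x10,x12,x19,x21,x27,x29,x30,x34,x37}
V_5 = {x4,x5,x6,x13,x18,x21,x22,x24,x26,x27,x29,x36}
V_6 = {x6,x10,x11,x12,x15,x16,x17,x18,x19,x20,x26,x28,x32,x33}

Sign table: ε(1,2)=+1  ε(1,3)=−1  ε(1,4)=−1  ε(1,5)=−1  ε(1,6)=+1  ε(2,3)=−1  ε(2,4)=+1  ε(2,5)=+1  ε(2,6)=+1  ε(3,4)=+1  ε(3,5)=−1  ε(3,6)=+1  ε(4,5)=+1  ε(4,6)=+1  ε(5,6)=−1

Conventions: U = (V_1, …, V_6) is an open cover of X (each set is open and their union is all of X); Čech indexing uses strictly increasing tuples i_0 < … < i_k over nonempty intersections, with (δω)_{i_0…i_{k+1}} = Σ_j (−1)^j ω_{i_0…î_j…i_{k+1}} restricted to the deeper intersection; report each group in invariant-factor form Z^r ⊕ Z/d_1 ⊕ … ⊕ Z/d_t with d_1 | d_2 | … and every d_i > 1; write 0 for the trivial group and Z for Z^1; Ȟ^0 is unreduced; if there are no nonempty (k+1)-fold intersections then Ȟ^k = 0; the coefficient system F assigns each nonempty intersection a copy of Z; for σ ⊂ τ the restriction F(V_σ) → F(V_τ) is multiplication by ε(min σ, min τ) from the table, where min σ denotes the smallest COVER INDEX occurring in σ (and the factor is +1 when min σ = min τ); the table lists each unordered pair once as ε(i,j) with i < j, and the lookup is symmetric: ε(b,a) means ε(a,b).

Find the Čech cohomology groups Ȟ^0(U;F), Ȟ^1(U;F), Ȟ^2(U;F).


Ȟ^0 ≅ 0, Ȟ^1 ≅ Z/2 and Ȟ^2 ≅ Z

nerve simplices:
  V12={x25,x32,x35} V13={x14,x23,x25,x34} V14={x2,x29,x34} V15={x6,x22,x29} V16={x6,x11,x15,x28,x32} V23={x1,x25,x36} V24={x4,x12,x30} V25={x4,x5,x36} V26={x12,x17,x32} V34={x19,x34,x37} V35={x18,x24,x36} V36={x18,x19,x20} V45={x4,x21,x27,x29} V46={x10,x12,x19} V56={x6,x18,x26}
  V123={x25} V126={x32} V134={x34} V145={x29} V156={x6} V235={x36} V245={x4} V246={x12} V346={x19} V356={x18}
C dims 6,15,10; δ0: rk 6, SNF 1^5·2; δ1: rk 9, SNF 1^9
degree 0: 6−6−0 = 0 → Ȟ^0 ≅ 0
degree 1: 15−9−6 = 0 plus torsion [2] → Ȟ^1 ≅ Z/2
degree 2: 10−0−9 = 1 → Ȟ^2 ≅ Z


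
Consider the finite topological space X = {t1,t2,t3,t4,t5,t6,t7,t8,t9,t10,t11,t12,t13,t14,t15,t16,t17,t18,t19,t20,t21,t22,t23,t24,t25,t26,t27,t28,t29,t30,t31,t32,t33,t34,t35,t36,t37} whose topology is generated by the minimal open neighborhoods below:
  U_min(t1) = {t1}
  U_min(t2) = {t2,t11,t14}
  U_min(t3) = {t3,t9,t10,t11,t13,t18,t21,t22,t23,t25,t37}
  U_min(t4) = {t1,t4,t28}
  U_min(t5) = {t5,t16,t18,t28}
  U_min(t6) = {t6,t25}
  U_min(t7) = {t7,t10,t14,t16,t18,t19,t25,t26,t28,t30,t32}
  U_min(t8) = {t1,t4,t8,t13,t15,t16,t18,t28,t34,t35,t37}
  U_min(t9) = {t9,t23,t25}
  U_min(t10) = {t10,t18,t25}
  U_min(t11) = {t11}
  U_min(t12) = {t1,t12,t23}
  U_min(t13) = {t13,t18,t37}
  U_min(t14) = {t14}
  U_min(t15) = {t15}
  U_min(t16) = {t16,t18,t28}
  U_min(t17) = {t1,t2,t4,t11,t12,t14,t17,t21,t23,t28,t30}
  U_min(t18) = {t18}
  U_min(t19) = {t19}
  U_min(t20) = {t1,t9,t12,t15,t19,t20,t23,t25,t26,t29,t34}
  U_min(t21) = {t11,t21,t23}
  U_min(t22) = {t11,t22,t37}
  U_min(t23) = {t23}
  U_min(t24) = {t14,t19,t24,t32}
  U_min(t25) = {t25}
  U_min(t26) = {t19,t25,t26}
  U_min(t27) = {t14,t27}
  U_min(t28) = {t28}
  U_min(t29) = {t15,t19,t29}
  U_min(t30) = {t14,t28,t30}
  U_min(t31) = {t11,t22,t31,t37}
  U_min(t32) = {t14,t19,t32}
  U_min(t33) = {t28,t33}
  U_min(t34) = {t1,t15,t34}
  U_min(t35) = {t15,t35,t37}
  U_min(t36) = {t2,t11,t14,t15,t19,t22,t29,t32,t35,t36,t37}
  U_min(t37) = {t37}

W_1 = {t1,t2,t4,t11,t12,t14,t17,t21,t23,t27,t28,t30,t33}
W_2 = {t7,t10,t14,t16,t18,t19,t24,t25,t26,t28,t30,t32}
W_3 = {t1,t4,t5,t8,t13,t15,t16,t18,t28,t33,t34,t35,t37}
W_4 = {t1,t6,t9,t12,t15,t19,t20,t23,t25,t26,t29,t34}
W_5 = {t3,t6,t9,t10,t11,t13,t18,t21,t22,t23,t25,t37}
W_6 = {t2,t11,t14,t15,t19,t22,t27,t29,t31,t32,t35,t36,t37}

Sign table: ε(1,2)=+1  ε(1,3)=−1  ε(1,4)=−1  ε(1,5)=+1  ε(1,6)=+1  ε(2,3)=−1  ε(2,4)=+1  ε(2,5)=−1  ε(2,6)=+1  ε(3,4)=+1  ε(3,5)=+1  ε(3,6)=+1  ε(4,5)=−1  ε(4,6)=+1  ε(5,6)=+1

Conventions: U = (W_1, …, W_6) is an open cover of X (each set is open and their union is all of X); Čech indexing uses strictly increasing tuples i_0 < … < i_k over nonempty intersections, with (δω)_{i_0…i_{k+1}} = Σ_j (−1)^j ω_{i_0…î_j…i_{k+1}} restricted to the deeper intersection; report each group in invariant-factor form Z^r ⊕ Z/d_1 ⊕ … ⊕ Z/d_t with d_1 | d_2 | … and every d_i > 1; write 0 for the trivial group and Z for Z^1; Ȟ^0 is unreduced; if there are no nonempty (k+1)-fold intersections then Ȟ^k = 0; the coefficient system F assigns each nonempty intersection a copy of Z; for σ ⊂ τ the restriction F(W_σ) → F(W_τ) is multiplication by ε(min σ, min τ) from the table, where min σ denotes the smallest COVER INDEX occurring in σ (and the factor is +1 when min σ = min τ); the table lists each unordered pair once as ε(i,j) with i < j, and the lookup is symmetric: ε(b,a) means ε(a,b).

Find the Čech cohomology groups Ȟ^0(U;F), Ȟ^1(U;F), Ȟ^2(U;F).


Ȟ^0(U;F) ≅ 0, Ȟ^1(U;F) ≅ Z/2, Ȟ^2(U;F) ≅ Z

nerve of the cover:
  W12={t14,t28,t30} W13={t1,t4,t28,t33} W14={t1,t12,t23} W15={t11,t21,t23} W16={t2,t11,t14,t27} W23={t16,t18,t28} W24={t19,t25,t26} W25={t10,t18,t25} W26={t14,t19,t32} W34={t1,t15,t34} W35={t13,t18,t37} W36={t15,t35,t37} W45={t6,t9,t23,t25} W46={t15,t19,t29} W56={t11,t22,t37}
  W123={t28} W126={t14} W134={t1} W145={t23} W156={t11} W235={t18} W245={t25} W246={t19} W346={t15} W356={t37}
C dims 6,15,10; δ0: rk 6, SNF 1^5·2; δ1: rk 9, SNF 1^9
Ȟ^0 = (6 − 6) − 0 = 0, so Ȟ^0 ≅ 0
Ȟ^1 = (15 − 9) − 6 = 0 plus torsion [2], so Ȟ^1 ≅ Z/2
Ȟ^2 = (10 − 0) − 9 = 1, so Ȟ^2 ≅ Z
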